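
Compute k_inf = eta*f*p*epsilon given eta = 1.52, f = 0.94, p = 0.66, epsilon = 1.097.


k_inf = eta * f * p * epsilon
k_inf = 1.52 * 0.94 * 0.66 * 1.097
k_inf = 1.0345

1.0345


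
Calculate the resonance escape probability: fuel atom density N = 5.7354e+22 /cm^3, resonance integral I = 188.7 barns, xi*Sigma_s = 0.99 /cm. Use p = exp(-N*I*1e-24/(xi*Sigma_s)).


p = exp(-N * I * 1e-24 / (xi*Sigma_s))
p = exp(-5.7354e+22 * 188.7 * 1e-24 / 0.99)
p = 1.7877e-05

1.7877e-05


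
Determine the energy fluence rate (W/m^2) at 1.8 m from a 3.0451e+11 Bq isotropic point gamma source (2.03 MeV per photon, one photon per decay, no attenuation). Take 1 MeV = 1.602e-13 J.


psi = A * E * 1.602e-13 / (4*pi*r^2)
psi = 3.0451e+11 * 2.03 * 1.602e-13 / (4*pi*1.8^2)
psi = 0.0024322 W/m^2

0.0024322


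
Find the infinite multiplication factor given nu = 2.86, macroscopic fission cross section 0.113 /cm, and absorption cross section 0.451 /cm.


k_inf = nu * Sigma_f / Sigma_a
k_inf = 2.86 * 0.113 / 0.451
k_inf = 0.71659

0.71659


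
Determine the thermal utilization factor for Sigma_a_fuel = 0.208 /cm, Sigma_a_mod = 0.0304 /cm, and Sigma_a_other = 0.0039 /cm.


f = Sigma_a_fuel / (Sigma_a_fuel + Sigma_a_mod + Sigma_a_other)
f = 0.208 / (0.208 + 0.0304 + 0.0039)
f = 0.85844

0.85844


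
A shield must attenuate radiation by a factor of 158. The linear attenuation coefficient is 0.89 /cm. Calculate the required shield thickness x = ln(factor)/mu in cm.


x = ln(factor) / mu
x = ln(158) / 0.89
x = 5.6883 cm

5.6883


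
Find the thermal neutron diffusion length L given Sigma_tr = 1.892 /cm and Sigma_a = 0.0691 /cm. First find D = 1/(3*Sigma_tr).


D = 1 / (3 * Sigma_tr) = 1 / (3 * 1.892) = 0.1761804 cm
L = sqrt(D / Sigma_a)
L = sqrt(0.1761804 / 0.0691)
L = 1.5968 cm

1.5968


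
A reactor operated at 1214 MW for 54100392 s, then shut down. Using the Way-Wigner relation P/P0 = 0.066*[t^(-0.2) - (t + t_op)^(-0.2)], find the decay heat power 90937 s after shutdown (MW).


P/P0 = 0.066 * [t^(-0.2) - (t + t_op)^(-0.2)]
P/P0 = 0.066 * [90937^(-0.2) - (90937 + 54100392)^(-0.2)]
P/P0 = 0.066 * [0.1019182 - 0.02839318] = 0.004852651
P = 1214 * 0.004852651 = 5.8911 MW

5.8911


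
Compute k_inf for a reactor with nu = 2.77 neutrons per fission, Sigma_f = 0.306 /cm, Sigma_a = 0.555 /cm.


k_inf = nu * Sigma_f / Sigma_a
k_inf = 2.77 * 0.306 / 0.555
k_inf = 1.5272

1.5272


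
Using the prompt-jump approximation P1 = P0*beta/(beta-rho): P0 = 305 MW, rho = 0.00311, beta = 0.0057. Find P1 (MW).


P1/P0 = beta / (beta - rho)
P1/P0 = 0.0057 / (0.0057 - 0.00311) = 2.200772
P1 = 305 * 2.200772 = 671.24 MW

671.24


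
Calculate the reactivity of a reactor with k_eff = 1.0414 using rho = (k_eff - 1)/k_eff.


rho = (k_eff - 1) / k_eff
rho = (1.0414 - 1) / 1.0414
rho = 0.039754

0.039754


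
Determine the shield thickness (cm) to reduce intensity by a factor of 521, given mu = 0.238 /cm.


x = ln(factor) / mu
x = ln(521) / 0.238
x = 26.285 cm

26.285


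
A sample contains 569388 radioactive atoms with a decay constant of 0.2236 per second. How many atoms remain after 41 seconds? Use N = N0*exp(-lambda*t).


N = N0 * exp(-lambda * t)
N = 569388 * exp(-0.2236 * 41)
N = 59.425

59.425


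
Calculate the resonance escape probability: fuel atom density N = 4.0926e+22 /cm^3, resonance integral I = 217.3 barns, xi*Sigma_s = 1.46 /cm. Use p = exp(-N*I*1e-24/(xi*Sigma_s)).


p = exp(-N * I * 1e-24 / (xi*Sigma_s))
p = exp(-4.0926e+22 * 217.3 * 1e-24 / 1.46)
p = 0.0022626

0.0022626


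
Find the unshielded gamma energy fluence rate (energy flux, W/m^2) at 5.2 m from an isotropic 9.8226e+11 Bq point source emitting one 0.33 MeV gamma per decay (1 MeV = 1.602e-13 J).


psi = A * E * 1.602e-13 / (4*pi*r^2)
psi = 9.8226e+11 * 0.33 * 1.602e-13 / (4*pi*5.2^2)
psi = 1.5282e-04 W/m^2

1.5282e-04


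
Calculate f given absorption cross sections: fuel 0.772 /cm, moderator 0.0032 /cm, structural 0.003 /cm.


f = Sigma_a_fuel / (Sigma_a_fuel + Sigma_a_mod + Sigma_a_other)
f = 0.772 / (0.772 + 0.0032 + 0.003)
f = 0.99203

0.99203


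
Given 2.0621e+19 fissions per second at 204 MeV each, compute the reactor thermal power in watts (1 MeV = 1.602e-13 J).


P = fission_rate * E_MeV * 1.602e-13
P = 2.0621e+19 * 204 * 1.602e-13
P = 6.7391e+08 W

6.7391e+08


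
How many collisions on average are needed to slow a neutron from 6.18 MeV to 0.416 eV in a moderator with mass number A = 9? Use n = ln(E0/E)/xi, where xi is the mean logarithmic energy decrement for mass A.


xi = 1 + (A-1)^2/(2A)*ln((A-1)/(A+1)) = 0.2066007 (for A = 9)
n = ln(E0/E) / xi
n = ln(6.18e6 / 0.416) / 0.2066007
n = ln(1.485577e+07) / 0.2066007 = 79.931

79.931


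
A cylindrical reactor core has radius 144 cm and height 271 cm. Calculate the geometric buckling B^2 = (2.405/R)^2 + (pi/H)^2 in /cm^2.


B^2 = (2.405/R)^2 + (pi/H)^2
B^2 = (2.405/144)^2 + (pi/271)^2
B^2 = 4.1332e-04 /cm^2

4.1332e-04


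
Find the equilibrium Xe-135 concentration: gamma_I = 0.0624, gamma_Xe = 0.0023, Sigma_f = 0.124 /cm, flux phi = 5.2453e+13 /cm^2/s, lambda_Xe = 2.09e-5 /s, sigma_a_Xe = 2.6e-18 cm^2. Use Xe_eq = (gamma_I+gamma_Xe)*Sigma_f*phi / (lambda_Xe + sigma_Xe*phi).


Xe_eq = (gamma_I + gamma_Xe) * Sigma_f * phi / (lambda_Xe + sigma_Xe * phi)
Numerator = (0.0624 + 0.0023) * 0.124 * 5.2453e+13 = 4.208199e+11
Denominator = 2.09e-5 + 2.6e-18 * 5.2453e+13 = 1.572778e-04
Xe_eq = 4.208199e+11 / 1.572778e-04 = 2.6756e+15 /cm^3

2.6756e+15


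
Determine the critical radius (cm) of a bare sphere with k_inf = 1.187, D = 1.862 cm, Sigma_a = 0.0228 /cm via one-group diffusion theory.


L^2 = D / Sigma_a = 1.862 / 0.0228 = 81.66667 cm^2
B_m^2 = (k_inf - 1) / L^2 = (1.187 - 1) / 81.66667 = 0.002289796 /cm^2
For a bare sphere: B_g = pi/R, so R_c = pi / sqrt(B_m^2)
R_c = pi / sqrt(0.002289796) = 65.653 cm

65.653


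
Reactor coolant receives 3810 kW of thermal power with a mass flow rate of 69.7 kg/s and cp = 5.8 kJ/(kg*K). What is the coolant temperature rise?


dT = Q / (m_dot * cp)
dT = 3810 / (69.7 * 5.8)
dT = 9.4246 C

9.4246


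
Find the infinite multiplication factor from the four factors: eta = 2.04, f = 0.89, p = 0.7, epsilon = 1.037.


k_inf = eta * f * p * epsilon
k_inf = 2.04 * 0.89 * 0.7 * 1.037
k_inf = 1.3179

1.3179


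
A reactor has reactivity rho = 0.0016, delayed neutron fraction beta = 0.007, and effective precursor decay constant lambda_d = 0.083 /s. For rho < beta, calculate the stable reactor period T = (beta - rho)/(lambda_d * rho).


T = (beta - rho) / (lambda_d * rho)
T = (0.007 - 0.0016) / (0.083 * 0.0016)
T = 40.663 s

40.663


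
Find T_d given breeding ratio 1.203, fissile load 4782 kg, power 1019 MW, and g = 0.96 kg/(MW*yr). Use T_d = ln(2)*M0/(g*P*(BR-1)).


Breeding gain G = BR - 1 = 1.203 - 1 = 0.203
Fissile production rate = g * P * G = 0.96 * 1019 * 0.203 = 198.58272 kg/yr
T_d = ln(2) * M0 / (g * P * G)
T_d = ln(2) * 4782 / 198.58272 = 16.691 yr

16.691


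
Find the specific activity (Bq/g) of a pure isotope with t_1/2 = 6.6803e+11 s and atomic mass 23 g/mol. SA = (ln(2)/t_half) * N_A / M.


lambda = ln(2) / t_half = ln(2) / 6.6803e+11 = 1.037599e-12 /s
SA = lambda * N_A / M
SA = 1.037599e-12 * 6.022e23 / 23
SA = 2.7167e+10 Bq/g

2.7167e+10


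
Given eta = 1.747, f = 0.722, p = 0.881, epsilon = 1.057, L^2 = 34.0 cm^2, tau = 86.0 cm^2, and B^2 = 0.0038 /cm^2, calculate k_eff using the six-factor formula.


k_inf = eta*f*p*eps = 1.747*0.722*0.881*1.057 = 1.174576
P_TNL = 1/(1 + L^2*B^2) = 1/(1 + 34.0*0.0038) = 0.8855827
P_FNL = exp(-B^2*tau) = exp(-0.0038*86.0) = 0.7212280
k_eff = k_inf * P_TNL * P_FNL = 1.174576 * 0.8855827 * 0.7212280
k_eff = 0.75021

0.75021


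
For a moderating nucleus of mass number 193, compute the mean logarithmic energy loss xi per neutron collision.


xi = 1 + (A-1)^2/(2A) * ln((A-1)/(A+1))
xi = 1 + (193-1)^2/(2*193) * ln((193-1)/(193 +1))
xi = 0.010327

0.010327


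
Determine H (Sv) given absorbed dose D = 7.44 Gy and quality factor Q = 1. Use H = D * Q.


H = D * Q
H = 7.44 * 1
H = 7.4400 Sv

7.4400


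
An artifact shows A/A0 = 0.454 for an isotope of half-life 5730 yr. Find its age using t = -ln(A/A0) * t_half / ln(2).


lambda = ln(2) / t_half = ln(2) / 5730 = 1.209681e-04 /yr
t = -ln(A/A0) / lambda
t = -ln(0.454) / 1.209681e-04
t = 6527.8 yr

6527.8


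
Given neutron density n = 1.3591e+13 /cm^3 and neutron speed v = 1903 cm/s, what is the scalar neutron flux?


phi = n * v
phi = 1.3591e+13 * 1903
phi = 2.5864e+16 /cm^2/s

2.5864e+16


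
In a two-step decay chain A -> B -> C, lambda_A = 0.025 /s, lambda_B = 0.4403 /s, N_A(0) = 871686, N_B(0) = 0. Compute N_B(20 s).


N_B(t) = lambda_A * N_A0 / (lambda_B - lambda_A) * [exp(-lambda_A*t) - exp(-lambda_B*t)]
exp(-0.025*20) = 0.6065307; exp(-0.4403*20) = 1.498314e-04
N_B = 0.025 * 871686 / (0.4403 - 0.025) * (0.6065307 - 1.498314e-04)
N_B = 31819

31819


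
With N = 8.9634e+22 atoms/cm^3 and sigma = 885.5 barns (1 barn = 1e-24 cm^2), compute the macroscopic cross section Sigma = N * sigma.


Sigma = N * sigma_barns * 1e-24
Sigma = 8.9634e+22 * 885.5 * 1e-24
Sigma = 79.371 /cm

79.371


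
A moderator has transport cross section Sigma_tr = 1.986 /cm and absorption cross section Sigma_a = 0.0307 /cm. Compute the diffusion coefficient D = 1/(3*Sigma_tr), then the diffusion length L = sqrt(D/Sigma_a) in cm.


D = 1 / (3 * Sigma_tr) = 1 / (3 * 1.986) = 0.1678416 cm
L = sqrt(D / Sigma_a)
L = sqrt(0.1678416 / 0.0307)
L = 2.3382 cm

2.3382


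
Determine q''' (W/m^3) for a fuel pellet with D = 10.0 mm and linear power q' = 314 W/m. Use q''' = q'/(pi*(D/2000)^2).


r = D / 2 / 1000 = 10.0 / 2 / 1000 = 0.005 m
q''' = q' / (pi * r^2)
q''' = 314 / (pi * 0.005^2)
q''' = 3.9980e+06 W/m^3

3.9980e+06


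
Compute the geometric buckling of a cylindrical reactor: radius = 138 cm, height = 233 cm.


B^2 = (2.405/R)^2 + (pi/H)^2
B^2 = (2.405/138)^2 + (pi/233)^2
B^2 = 4.8552e-04 /cm^2

4.8552e-04


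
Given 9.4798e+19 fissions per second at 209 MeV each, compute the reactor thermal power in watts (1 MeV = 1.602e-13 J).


P = fission_rate * E_MeV * 1.602e-13
P = 9.4798e+19 * 209 * 1.602e-13
P = 3.1740e+09 W

3.1740e+09


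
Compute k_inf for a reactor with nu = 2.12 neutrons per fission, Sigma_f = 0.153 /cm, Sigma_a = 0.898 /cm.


k_inf = nu * Sigma_f / Sigma_a
k_inf = 2.12 * 0.153 / 0.898
k_inf = 0.36120

0.36120


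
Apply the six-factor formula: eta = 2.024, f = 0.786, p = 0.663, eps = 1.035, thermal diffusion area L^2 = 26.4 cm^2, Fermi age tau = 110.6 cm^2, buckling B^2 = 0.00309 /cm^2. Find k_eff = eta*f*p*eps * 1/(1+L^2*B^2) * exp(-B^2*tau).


k_inf = eta*f*p*eps = 2.024*0.786*0.663*1.035 = 1.091659
P_TNL = 1/(1 + L^2*B^2) = 1/(1 + 26.4*0.00309) = 0.9245767
P_FNL = exp(-B^2*tau) = exp(-0.00309*110.6) = 0.7105230
k_eff = k_inf * P_TNL * P_FNL = 1.091659 * 0.9245767 * 0.7105230
k_eff = 0.71715

0.71715


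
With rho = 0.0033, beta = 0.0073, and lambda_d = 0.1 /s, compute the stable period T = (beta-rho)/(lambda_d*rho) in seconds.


T = (beta - rho) / (lambda_d * rho)
T = (0.0073 - 0.0033) / (0.1 * 0.0033)
T = 12.121 s

12.121


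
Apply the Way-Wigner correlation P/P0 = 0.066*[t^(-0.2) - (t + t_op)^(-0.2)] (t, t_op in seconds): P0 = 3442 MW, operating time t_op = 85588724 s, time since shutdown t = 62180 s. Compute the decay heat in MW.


P/P0 = 0.066 * [t^(-0.2) - (t + t_op)^(-0.2)]
P/P0 = 0.066 * [62180^(-0.2) - (62180 + 85588724)^(-0.2)]
P/P0 = 0.066 * [0.1099689 - 0.02590918] = 0.005547942
P = 3442 * 0.005547942 = 19.096 MW

19.096


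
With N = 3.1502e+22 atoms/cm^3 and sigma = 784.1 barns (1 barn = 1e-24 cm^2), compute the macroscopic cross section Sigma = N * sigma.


Sigma = N * sigma_barns * 1e-24
Sigma = 3.1502e+22 * 784.1 * 1e-24
Sigma = 24.701 /cm

24.701


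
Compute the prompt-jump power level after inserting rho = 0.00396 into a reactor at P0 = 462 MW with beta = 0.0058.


P1/P0 = beta / (beta - rho)
P1/P0 = 0.0058 / (0.0058 - 0.00396) = 3.152174
P1 = 462 * 3.152174 = 1456.3 MW

1456.3


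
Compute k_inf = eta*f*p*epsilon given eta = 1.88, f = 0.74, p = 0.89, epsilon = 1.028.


k_inf = eta * f * p * epsilon
k_inf = 1.88 * 0.74 * 0.89 * 1.028
k_inf = 1.2728

1.2728


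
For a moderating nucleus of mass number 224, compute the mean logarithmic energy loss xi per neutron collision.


xi = 1 + (A-1)^2/(2A) * ln((A-1)/(A+1))
xi = 1 + (224-1)^2/(2*224) * ln((224-1)/(224 +1))
xi = 0.0089021

0.0089021


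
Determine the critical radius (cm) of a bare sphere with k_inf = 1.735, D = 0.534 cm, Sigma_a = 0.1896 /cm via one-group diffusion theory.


L^2 = D / Sigma_a = 0.534 / 0.1896 = 2.816456 cm^2
B_m^2 = (k_inf - 1) / L^2 = (1.735 - 1) / 2.816456 = 0.2609663 /cm^2
For a bare sphere: B_g = pi/R, so R_c = pi / sqrt(B_m^2)
R_c = pi / sqrt(0.2609663) = 6.1498 cm

6.1498


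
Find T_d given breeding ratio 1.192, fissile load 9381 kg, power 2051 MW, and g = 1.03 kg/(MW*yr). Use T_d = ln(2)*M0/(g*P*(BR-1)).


Breeding gain G = BR - 1 = 1.192 - 1 = 0.192
Fissile production rate = g * P * G = 1.03 * 2051 * 0.192 = 405.60576 kg/yr
T_d = ln(2) * M0 / (g * P * G)
T_d = ln(2) * 9381 / 405.60576 = 16.031 yr

16.031


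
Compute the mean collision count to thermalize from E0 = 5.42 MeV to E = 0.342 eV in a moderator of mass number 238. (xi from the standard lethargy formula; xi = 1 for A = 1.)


xi = 1 + (A-1)^2/(2A)*ln((A-1)/(A+1)) = 0.008379872 (for A = 238)
n = ln(E0/E) / xi
n = ln(5.42e6 / 0.342) / 0.008379872
n = ln(1.584795e+07) / 0.008379872 = 1978.4

1978.4


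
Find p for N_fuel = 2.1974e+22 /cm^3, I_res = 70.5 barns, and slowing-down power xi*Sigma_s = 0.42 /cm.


p = exp(-N * I * 1e-24 / (xi*Sigma_s))
p = exp(-2.1974e+22 * 70.5 * 1e-24 / 0.42)
p = 0.025010

0.025010


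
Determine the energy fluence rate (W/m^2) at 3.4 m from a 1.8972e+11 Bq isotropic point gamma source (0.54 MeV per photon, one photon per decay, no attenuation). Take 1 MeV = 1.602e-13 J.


psi = A * E * 1.602e-13 / (4*pi*r^2)
psi = 1.8972e+11 * 0.54 * 1.602e-13 / (4*pi*3.4^2)
psi = 1.1298e-04 W/m^2

1.1298e-04


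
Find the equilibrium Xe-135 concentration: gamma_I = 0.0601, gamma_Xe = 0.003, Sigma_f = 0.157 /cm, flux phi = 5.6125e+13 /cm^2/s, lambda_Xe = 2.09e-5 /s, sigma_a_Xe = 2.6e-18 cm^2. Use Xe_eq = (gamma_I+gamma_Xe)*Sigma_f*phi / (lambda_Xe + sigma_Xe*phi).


Xe_eq = (gamma_I + gamma_Xe) * Sigma_f * phi / (lambda_Xe + sigma_Xe * phi)
Numerator = (0.0601 + 0.003) * 0.157 * 5.6125e+13 = 5.560135e+11
Denominator = 2.09e-5 + 2.6e-18 * 5.6125e+13 = 1.668250e-04
Xe_eq = 5.560135e+11 / 1.668250e-04 = 3.3329e+15 /cm^3

3.3329e+15


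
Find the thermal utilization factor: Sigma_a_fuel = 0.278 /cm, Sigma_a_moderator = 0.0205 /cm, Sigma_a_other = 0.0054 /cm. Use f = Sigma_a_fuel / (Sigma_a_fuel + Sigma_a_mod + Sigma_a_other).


f = Sigma_a_fuel / (Sigma_a_fuel + Sigma_a_mod + Sigma_a_other)
f = 0.278 / (0.278 + 0.0205 + 0.0054)
f = 0.91477

0.91477


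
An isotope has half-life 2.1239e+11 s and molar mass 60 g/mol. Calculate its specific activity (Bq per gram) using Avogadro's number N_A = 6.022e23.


lambda = ln(2) / t_half = ln(2) / 2.1239e+11 = 3.263558e-12 /s
SA = lambda * N_A / M
SA = 3.263558e-12 * 6.022e23 / 60
SA = 3.2755e+10 Bq/g

3.2755e+10


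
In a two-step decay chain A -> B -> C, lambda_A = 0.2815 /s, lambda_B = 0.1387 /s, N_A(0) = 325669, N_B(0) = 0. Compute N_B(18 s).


N_B(t) = lambda_A * N_A0 / (lambda_B - lambda_A) * [exp(-lambda_A*t) - exp(-lambda_B*t)]
exp(-0.2815*18) = 0.006301296; exp(-0.1387*18) = 0.08236456
N_B = 0.2815 * 325669 / (0.1387 - 0.2815) * (0.006301296 - 0.08236456)
N_B = 48832

48832


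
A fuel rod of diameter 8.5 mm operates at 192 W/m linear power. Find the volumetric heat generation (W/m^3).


r = D / 2 / 1000 = 8.5 / 2 / 1000 = 0.00425 m
q''' = q' / (pi * r^2)
q''' = 192 / (pi * 0.00425^2)
q''' = 3.3836e+06 W/m^3

3.3836e+06


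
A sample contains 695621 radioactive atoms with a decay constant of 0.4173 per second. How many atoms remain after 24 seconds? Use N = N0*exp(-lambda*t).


N = N0 * exp(-lambda * t)
N = 695621 * exp(-0.4173 * 24)
N = 31.105

31.105


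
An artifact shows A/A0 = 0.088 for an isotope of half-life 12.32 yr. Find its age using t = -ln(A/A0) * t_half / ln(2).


lambda = ln(2) / t_half = ln(2) / 12.32 = 0.05626195 /yr
t = -ln(A/A0) / lambda
t = -ln(0.088) / 0.05626195
t = 43.198 yr

43.198


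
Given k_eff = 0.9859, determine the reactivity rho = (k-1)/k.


rho = (k_eff - 1) / k_eff
rho = (0.9859 - 1) / 0.9859
rho = -0.014302

-0.014302


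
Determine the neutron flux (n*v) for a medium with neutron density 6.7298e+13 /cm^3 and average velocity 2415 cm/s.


phi = n * v
phi = 6.7298e+13 * 2415
phi = 1.6252e+17 /cm^2/s

1.6252e+17


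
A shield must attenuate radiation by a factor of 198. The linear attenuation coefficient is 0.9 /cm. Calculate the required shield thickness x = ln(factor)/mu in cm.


x = ln(factor) / mu
x = ln(198) / 0.9
x = 5.8759 cm

5.8759


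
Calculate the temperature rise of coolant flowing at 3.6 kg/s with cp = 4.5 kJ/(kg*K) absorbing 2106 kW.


dT = Q / (m_dot * cp)
dT = 2106 / (3.6 * 4.5)
dT = 130.00 C

130.00


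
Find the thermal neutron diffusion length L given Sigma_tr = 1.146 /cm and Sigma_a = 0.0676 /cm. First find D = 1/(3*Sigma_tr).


D = 1 / (3 * Sigma_tr) = 1 / (3 * 1.146) = 0.2908668 cm
L = sqrt(D / Sigma_a)
L = sqrt(0.2908668 / 0.0676)
L = 2.0743 cm

2.0743


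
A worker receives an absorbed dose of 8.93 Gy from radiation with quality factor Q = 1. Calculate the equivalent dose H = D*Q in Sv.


H = D * Q
H = 8.93 * 1
H = 8.9300 Sv

8.9300


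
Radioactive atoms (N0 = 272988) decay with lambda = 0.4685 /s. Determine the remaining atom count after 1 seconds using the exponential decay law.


N = N0 * exp(-lambda * t)
N = 272988 * exp(-0.4685 * 1)
N = 170874

170874


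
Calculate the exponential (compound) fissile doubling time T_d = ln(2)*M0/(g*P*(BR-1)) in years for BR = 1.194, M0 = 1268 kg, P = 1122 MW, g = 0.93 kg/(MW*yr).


Breeding gain G = BR - 1 = 1.194 - 1 = 0.194
Fissile production rate = g * P * G = 0.93 * 1122 * 0.194 = 202.43124 kg/yr
T_d = ln(2) * M0 / (g * P * G)
T_d = ln(2) * 1268 / 202.43124 = 4.3418 yr

4.3418


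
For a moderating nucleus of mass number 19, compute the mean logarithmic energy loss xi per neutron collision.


xi = 1 + (A-1)^2/(2A) * ln((A-1)/(A+1))
xi = 1 + (19-1)^2/(2*19) * ln((19-1)/(19 +1))
xi = 0.10166

0.10166


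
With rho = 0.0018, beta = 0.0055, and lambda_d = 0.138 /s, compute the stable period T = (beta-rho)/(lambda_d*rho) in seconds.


T = (beta - rho) / (lambda_d * rho)
T = (0.0055 - 0.0018) / (0.138 * 0.0018)
T = 14.895 s

14.895


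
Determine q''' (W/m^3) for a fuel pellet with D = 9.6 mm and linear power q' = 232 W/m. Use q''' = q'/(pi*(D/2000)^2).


r = D / 2 / 1000 = 9.6 / 2 / 1000 = 0.0048 m
q''' = q' / (pi * r^2)
q''' = 232 / (pi * 0.0048^2)
q''' = 3.2052e+06 W/m^3

3.2052e+06


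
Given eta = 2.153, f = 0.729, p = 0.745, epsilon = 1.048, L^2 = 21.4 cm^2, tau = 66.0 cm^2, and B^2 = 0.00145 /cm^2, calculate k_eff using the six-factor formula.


k_inf = eta*f*p*eps = 2.153*0.729*0.745*1.048 = 1.225432
P_TNL = 1/(1 + L^2*B^2) = 1/(1 + 21.4*0.00145) = 0.9699039
P_FNL = exp(-B^2*tau) = exp(-0.00145*66.0) = 0.9087366
k_eff = k_inf * P_TNL * P_FNL = 1.225432 * 0.9699039 * 0.9087366
k_eff = 1.0801

1.0801


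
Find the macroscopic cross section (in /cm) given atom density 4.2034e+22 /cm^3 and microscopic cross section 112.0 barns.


Sigma = N * sigma_barns * 1e-24
Sigma = 4.2034e+22 * 112.0 * 1e-24
Sigma = 4.7078 /cm

4.7078


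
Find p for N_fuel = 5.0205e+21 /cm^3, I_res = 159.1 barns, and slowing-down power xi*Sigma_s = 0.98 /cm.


p = exp(-N * I * 1e-24 / (xi*Sigma_s))
p = exp(-5.0205e+21 * 159.1 * 1e-24 / 0.98)
p = 0.44261

0.44261


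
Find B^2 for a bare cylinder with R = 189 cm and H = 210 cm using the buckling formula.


B^2 = (2.405/R)^2 + (pi/H)^2
B^2 = (2.405/189)^2 + (pi/210)^2
B^2 = 3.8572e-04 /cm^2

3.8572e-04


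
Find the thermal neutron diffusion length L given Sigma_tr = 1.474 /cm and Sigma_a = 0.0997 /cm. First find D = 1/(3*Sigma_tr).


D = 1 / (3 * Sigma_tr) = 1 / (3 * 1.474) = 0.2261420 cm
L = sqrt(D / Sigma_a)
L = sqrt(0.2261420 / 0.0997)
L = 1.5061 cm

1.5061


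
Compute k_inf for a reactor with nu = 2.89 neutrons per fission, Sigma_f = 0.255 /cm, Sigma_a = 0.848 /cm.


k_inf = nu * Sigma_f / Sigma_a
k_inf = 2.89 * 0.255 / 0.848
k_inf = 0.86904

0.86904


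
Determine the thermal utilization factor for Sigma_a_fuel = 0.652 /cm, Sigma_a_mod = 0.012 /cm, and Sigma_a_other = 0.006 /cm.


f = Sigma_a_fuel / (Sigma_a_fuel + Sigma_a_mod + Sigma_a_other)
f = 0.652 / (0.652 + 0.012 + 0.006)
f = 0.97313

0.97313


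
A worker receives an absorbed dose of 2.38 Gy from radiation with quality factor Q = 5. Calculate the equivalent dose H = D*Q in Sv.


H = D * Q
H = 2.38 * 5
H = 11.900 Sv

11.900


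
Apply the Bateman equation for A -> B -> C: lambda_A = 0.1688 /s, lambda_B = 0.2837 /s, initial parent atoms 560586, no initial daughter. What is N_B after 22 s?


N_B(t) = lambda_A * N_A0 / (lambda_B - lambda_A) * [exp(-lambda_A*t) - exp(-lambda_B*t)]
exp(-0.1688*22) = 0.02438956; exp(-0.2837*22) = 0.001947128
N_B = 0.1688 * 560586 / (0.2837 - 0.1688) * (0.02438956 - 0.001947128)
N_B = 18483

18483


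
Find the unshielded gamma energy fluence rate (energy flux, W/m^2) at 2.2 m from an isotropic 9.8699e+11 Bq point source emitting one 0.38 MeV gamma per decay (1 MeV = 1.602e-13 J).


psi = A * E * 1.602e-13 / (4*pi*r^2)
psi = 9.8699e+11 * 0.38 * 1.602e-13 / (4*pi*2.2^2)
psi = 9.8788e-04 W/m^2

9.8788e-04


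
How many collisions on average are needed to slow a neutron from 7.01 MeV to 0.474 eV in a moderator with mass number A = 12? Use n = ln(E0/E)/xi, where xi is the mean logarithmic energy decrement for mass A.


xi = 1 + (A-1)^2/(2A)*ln((A-1)/(A+1)) = 0.1577690 (for A = 12)
n = ln(E0/E) / xi
n = ln(7.01e6 / 0.474) / 0.1577690
n = ln(1.478903e+07) / 0.1577690 = 104.64

104.64


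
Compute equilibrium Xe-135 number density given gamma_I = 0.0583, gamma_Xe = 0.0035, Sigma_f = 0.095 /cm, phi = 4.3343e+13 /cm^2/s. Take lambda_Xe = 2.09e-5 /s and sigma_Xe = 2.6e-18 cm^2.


Xe_eq = (gamma_I + gamma_Xe) * Sigma_f * phi / (lambda_Xe + sigma_Xe * phi)
Numerator = (0.0583 + 0.0035) * 0.095 * 4.3343e+13 = 2.544668e+11
Denominator = 2.09e-5 + 2.6e-18 * 4.3343e+13 = 1.335918e-04
Xe_eq = 2.544668e+11 / 1.335918e-04 = 1.9048e+15 /cm^3

1.9048e+15


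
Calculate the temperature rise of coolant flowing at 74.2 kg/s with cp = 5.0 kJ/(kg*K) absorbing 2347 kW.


dT = Q / (m_dot * cp)
dT = 2347 / (74.2 * 5.0)
dT = 6.3261 C

6.3261


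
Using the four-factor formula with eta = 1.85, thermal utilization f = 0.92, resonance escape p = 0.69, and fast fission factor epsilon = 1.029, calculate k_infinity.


k_inf = eta * f * p * epsilon
k_inf = 1.85 * 0.92 * 0.69 * 1.029
k_inf = 1.2084

1.2084


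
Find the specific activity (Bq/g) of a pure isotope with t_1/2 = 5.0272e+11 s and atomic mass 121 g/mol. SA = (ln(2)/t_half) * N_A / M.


lambda = ln(2) / t_half = ln(2) / 5.0272e+11 = 1.378794e-12 /s
SA = lambda * N_A / M
SA = 1.378794e-12 * 6.022e23 / 121
SA = 6.8621e+09 Bq/g

6.8621e+09


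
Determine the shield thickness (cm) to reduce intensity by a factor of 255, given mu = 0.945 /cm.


x = ln(factor) / mu
x = ln(255) / 0.945
x = 5.8638 cm

5.8638


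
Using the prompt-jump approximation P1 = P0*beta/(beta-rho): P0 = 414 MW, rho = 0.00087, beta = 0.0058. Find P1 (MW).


P1/P0 = beta / (beta - rho)
P1/P0 = 0.0058 / (0.0058 - 0.00087) = 1.176471
P1 = 414 * 1.176471 = 487.06 MW

487.06


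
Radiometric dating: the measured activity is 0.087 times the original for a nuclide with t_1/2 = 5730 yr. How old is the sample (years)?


lambda = ln(2) / t_half = ln(2) / 5730 = 1.209681e-04 /yr
t = -ln(A/A0) / lambda
t = -ln(0.087) / 1.209681e-04
t = 20186 yr

20186


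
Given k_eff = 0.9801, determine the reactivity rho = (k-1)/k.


rho = (k_eff - 1) / k_eff
rho = (0.9801 - 1) / 0.9801
rho = -0.020304

-0.020304


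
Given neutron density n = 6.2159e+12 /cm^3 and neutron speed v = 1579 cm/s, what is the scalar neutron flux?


phi = n * v
phi = 6.2159e+12 * 1579
phi = 9.8149e+15 /cm^2/s

9.8149e+15


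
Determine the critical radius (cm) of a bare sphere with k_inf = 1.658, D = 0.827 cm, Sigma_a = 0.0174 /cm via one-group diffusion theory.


L^2 = D / Sigma_a = 0.827 / 0.0174 = 47.52874 cm^2
B_m^2 = (k_inf - 1) / L^2 = (1.658 - 1) / 47.52874 = 0.01384426 /cm^2
For a bare sphere: B_g = pi/R, so R_c = pi / sqrt(B_m^2)
R_c = pi / sqrt(0.01384426) = 26.700 cm

26.700


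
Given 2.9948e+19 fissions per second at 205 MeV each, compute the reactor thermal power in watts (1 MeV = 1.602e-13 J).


P = fission_rate * E_MeV * 1.602e-13
P = 2.9948e+19 * 205 * 1.602e-13
P = 9.8352e+08 W

9.8352e+08


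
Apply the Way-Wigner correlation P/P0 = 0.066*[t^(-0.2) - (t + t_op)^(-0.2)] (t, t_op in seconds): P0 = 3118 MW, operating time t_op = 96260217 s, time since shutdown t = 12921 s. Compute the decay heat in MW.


P/P0 = 0.066 * [t^(-0.2) - (t + t_op)^(-0.2)]
P/P0 = 0.066 * [12921^(-0.2) - (12921 + 96260217)^(-0.2)]
P/P0 = 0.066 * [0.1505708 - 0.02531040] = 0.008267186
P = 3118 * 0.008267186 = 25.777 MW

25.777


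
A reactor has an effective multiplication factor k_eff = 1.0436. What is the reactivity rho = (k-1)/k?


rho = (k_eff - 1) / k_eff
rho = (1.0436 - 1) / 1.0436
rho = 0.041778

0.041778


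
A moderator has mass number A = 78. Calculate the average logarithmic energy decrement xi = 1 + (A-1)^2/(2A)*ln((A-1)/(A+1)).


xi = 1 + (A-1)^2/(2A) * ln((A-1)/(A+1))
xi = 1 + (78-1)^2/(2*78) * ln((78-1)/(78 +1))
xi = 0.025423

0.025423


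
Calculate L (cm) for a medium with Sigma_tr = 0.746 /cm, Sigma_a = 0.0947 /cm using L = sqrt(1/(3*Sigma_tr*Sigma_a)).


D = 1 / (3 * Sigma_tr) = 1 / (3 * 0.746) = 0.4468275 cm
L = sqrt(D / Sigma_a)
L = sqrt(0.4468275 / 0.0947)
L = 2.1722 cm

2.1722


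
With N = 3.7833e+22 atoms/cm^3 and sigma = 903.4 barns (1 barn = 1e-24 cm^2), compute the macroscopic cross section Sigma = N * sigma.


Sigma = N * sigma_barns * 1e-24
Sigma = 3.7833e+22 * 903.4 * 1e-24
Sigma = 34.178 /cm

34.178


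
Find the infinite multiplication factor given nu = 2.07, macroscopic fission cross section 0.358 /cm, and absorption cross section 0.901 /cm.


k_inf = nu * Sigma_f / Sigma_a
k_inf = 2.07 * 0.358 / 0.901
k_inf = 0.82249

0.82249


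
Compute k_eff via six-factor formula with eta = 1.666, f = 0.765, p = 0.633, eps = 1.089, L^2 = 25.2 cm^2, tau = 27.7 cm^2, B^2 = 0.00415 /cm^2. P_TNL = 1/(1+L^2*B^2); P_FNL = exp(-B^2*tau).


k_inf = eta*f*p*eps = 1.666*0.765*0.633*1.089 = 0.8785531
P_TNL = 1/(1 + L^2*B^2) = 1/(1 + 25.2*0.00415) = 0.9053215
P_FNL = exp(-B^2*tau) = exp(-0.00415*27.7) = 0.8914063
k_eff = k_inf * P_TNL * P_FNL = 0.8785531 * 0.9053215 * 0.8914063
k_eff = 0.70900

0.70900


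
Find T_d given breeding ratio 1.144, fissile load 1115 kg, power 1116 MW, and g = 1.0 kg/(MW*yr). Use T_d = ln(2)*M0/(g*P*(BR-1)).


Breeding gain G = BR - 1 = 1.144 - 1 = 0.144
Fissile production rate = g * P * G = 1.0 * 1116 * 0.144 = 160.704 kg/yr
T_d = ln(2) * M0 / (g * P * G)
T_d = ln(2) * 1115 / 160.704 = 4.8092 yr

4.8092


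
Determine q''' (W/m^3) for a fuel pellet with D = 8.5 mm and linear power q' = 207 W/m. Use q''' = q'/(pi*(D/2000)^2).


r = D / 2 / 1000 = 8.5 / 2 / 1000 = 0.00425 m
q''' = q' / (pi * r^2)
q''' = 207 / (pi * 0.00425^2)
q''' = 3.6479e+06 W/m^3

3.6479e+06


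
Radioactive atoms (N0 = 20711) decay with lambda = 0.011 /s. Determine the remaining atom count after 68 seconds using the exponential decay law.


N = N0 * exp(-lambda * t)
N = 20711 * exp(-0.011 * 68)
N = 9802.8

9802.8


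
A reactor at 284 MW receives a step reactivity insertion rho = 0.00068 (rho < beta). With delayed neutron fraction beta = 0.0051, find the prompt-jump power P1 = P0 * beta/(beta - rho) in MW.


P1/P0 = beta / (beta - rho)
P1/P0 = 0.0051 / (0.0051 - 0.00068) = 1.153846
P1 = 284 * 1.153846 = 327.69 MW

327.69


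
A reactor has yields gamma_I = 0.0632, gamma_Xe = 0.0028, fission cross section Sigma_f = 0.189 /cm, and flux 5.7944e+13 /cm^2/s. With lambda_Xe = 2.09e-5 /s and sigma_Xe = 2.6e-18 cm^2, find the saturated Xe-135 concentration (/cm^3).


Xe_eq = (gamma_I + gamma_Xe) * Sigma_f * phi / (lambda_Xe + sigma_Xe * phi)
Numerator = (0.0632 + 0.0028) * 0.189 * 5.7944e+13 = 7.227935e+11
Denominator = 2.09e-5 + 2.6e-18 * 5.7944e+13 = 1.715544e-04
Xe_eq = 7.227935e+11 / 1.715544e-04 = 4.2132e+15 /cm^3

4.2132e+15


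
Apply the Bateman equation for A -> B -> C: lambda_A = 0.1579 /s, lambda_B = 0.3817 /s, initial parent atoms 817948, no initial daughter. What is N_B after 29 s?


N_B(t) = lambda_A * N_A0 / (lambda_B - lambda_A) * [exp(-lambda_A*t) - exp(-lambda_B*t)]
exp(-0.1579*29) = 0.01026413; exp(-0.3817*29) = 1.558347e-05
N_B = 0.1579 * 817948 / (0.3817 - 0.1579) * (0.01026413 - 1.558347e-05)
N_B = 5914.4

5914.4


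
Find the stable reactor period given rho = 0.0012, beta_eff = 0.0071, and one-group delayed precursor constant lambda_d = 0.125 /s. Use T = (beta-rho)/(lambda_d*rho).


T = (beta - rho) / (lambda_d * rho)
T = (0.0071 - 0.0012) / (0.125 * 0.0012)
T = 39.333 s

39.333


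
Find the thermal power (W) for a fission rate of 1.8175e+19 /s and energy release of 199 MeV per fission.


P = fission_rate * E_MeV * 1.602e-13
P = 1.8175e+19 * 199 * 1.602e-13
P = 5.7942e+08 W

5.7942e+08


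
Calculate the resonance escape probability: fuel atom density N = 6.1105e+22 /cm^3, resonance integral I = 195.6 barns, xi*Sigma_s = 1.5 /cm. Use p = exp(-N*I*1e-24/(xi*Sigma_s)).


p = exp(-N * I * 1e-24 / (xi*Sigma_s))
p = exp(-6.1105e+22 * 195.6 * 1e-24 / 1.5)
p = 3.4634e-04

3.4634e-04


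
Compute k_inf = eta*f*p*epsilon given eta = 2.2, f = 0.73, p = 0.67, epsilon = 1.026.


k_inf = eta * f * p * epsilon
k_inf = 2.2 * 0.73 * 0.67 * 1.026
k_inf = 1.1040

1.1040


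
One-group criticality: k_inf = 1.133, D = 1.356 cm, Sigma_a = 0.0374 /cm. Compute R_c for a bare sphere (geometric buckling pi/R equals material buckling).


L^2 = D / Sigma_a = 1.356 / 0.0374 = 36.25668 cm^2
B_m^2 = (k_inf - 1) / L^2 = (1.133 - 1) / 36.25668 = 0.003668290 /cm^2
For a bare sphere: B_g = pi/R, so R_c = pi / sqrt(B_m^2)
R_c = pi / sqrt(0.003668290) = 51.870 cm

51.870


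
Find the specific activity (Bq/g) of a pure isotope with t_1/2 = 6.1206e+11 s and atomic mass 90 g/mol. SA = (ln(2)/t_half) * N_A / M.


lambda = ln(2) / t_half = ln(2) / 6.1206e+11 = 1.132482e-12 /s
SA = lambda * N_A / M
SA = 1.132482e-12 * 6.022e23 / 90
SA = 7.5776e+09 Bq/g

7.5776e+09


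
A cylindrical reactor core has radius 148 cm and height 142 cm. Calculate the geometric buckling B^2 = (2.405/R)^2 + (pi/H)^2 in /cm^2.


B^2 = (2.405/R)^2 + (pi/H)^2
B^2 = (2.405/148)^2 + (pi/142)^2
B^2 = 7.5353e-04 /cm^2

7.5353e-04


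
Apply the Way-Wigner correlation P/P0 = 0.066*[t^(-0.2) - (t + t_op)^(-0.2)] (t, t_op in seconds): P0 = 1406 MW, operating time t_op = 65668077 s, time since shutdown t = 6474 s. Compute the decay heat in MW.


P/P0 = 0.066 * [t^(-0.2) - (t + t_op)^(-0.2)]
P/P0 = 0.066 * [6474^(-0.2) - (6474 + 65668077)^(-0.2)]
P/P0 = 0.066 * [0.1728882 - 0.02732251] = 0.009607336
P = 1406 * 0.009607336 = 13.508 MW

13.508


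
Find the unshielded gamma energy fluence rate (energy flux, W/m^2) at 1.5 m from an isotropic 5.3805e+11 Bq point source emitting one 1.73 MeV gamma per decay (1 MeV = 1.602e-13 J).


psi = A * E * 1.602e-13 / (4*pi*r^2)
psi = 5.3805e+11 * 1.73 * 1.602e-13 / (4*pi*1.5^2)
psi = 0.0052740 W/m^2

0.0052740


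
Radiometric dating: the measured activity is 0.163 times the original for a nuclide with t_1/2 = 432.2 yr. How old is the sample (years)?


lambda = ln(2) / t_half = ln(2) / 432.2 = 0.001603765 /yr
t = -ln(A/A0) / lambda
t = -ln(0.163) / 0.001603765
t = 1131.1 yr

1131.1


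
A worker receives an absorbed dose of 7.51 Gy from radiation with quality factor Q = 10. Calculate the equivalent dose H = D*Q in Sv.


H = D * Q
H = 7.51 * 10
H = 75.100 Sv

75.100


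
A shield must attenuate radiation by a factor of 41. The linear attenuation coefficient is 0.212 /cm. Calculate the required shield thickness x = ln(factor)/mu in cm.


x = ln(factor) / mu
x = ln(41) / 0.212
x = 17.517 cm

17.517


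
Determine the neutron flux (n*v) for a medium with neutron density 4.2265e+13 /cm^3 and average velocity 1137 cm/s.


phi = n * v
phi = 4.2265e+13 * 1137
phi = 4.8055e+16 /cm^2/s

4.8055e+16


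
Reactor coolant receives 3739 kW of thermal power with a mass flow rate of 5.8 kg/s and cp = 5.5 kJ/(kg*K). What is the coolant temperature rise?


dT = Q / (m_dot * cp)
dT = 3739 / (5.8 * 5.5)
dT = 117.21 C

117.21


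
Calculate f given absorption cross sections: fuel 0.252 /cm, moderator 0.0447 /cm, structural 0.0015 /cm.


f = Sigma_a_fuel / (Sigma_a_fuel + Sigma_a_mod + Sigma_a_other)
f = 0.252 / (0.252 + 0.0447 + 0.0015)
f = 0.84507

0.84507


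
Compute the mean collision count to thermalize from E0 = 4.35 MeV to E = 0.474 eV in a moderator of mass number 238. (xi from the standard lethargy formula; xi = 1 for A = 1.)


xi = 1 + (A-1)^2/(2A)*ln((A-1)/(A+1)) = 0.008379872 (for A = 238)
n = ln(E0/E) / xi
n = ln(4.35e6 / 0.474) / 0.008379872
n = ln(9.177215e+06) / 0.008379872 = 1913.2

1913.2


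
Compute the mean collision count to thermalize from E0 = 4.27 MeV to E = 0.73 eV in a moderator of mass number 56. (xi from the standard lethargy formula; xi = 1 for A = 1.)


xi = 1 + (A-1)^2/(2A)*ln((A-1)/(A+1)) = 0.03529286 (for A = 56)
n = ln(E0/E) / xi
n = ln(4.27e6 / 0.73) / 0.03529286
n = ln(5.849315e+06) / 0.03529286 = 441.50

441.50


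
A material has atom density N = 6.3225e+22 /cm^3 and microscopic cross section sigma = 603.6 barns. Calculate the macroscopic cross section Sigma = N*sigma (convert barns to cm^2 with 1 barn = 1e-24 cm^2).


Sigma = N * sigma_barns * 1e-24
Sigma = 6.3225e+22 * 603.6 * 1e-24
Sigma = 38.163 /cm

38.163


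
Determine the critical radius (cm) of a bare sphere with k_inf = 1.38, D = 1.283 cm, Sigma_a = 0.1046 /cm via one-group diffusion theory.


L^2 = D / Sigma_a = 1.283 / 0.1046 = 12.26577 cm^2
B_m^2 = (k_inf - 1) / L^2 = (1.38 - 1) / 12.26577 = 0.03098053 /cm^2
For a bare sphere: B_g = pi/R, so R_c = pi / sqrt(B_m^2)
R_c = pi / sqrt(0.03098053) = 17.849 cm

17.849


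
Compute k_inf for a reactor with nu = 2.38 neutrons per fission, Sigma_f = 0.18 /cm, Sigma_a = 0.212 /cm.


k_inf = nu * Sigma_f / Sigma_a
k_inf = 2.38 * 0.18 / 0.212
k_inf = 2.0208

2.0208


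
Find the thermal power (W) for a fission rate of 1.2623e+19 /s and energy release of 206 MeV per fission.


P = fission_rate * E_MeV * 1.602e-13
P = 1.2623e+19 * 206 * 1.602e-13
P = 4.1657e+08 W

4.1657e+08


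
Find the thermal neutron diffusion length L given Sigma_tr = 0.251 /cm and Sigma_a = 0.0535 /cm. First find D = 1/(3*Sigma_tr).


D = 1 / (3 * Sigma_tr) = 1 / (3 * 0.251) = 1.328021 cm
L = sqrt(D / Sigma_a)
L = sqrt(1.328021 / 0.0535)
L = 4.9823 cm

4.9823


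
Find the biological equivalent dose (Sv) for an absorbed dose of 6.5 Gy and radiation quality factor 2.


H = D * Q
H = 6.5 * 2
H = 13.000 Sv

13.000


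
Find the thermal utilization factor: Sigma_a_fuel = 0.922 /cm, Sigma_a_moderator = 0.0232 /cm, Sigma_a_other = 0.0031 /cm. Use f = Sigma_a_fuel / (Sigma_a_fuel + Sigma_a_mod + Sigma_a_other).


f = Sigma_a_fuel / (Sigma_a_fuel + Sigma_a_mod + Sigma_a_other)
f = 0.922 / (0.922 + 0.0232 + 0.0031)
f = 0.97227

0.97227


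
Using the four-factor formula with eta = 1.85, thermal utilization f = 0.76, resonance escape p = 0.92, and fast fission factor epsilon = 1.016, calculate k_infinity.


k_inf = eta * f * p * epsilon
k_inf = 1.85 * 0.76 * 0.92 * 1.016
k_inf = 1.3142

1.3142


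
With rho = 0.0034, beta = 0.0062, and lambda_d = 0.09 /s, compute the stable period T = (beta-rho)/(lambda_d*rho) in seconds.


T = (beta - rho) / (lambda_d * rho)
T = (0.0062 - 0.0034) / (0.09 * 0.0034)
T = 9.1503 s

9.1503


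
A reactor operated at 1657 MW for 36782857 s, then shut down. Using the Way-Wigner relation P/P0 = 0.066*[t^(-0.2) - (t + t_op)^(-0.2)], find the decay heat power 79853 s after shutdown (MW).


P/P0 = 0.066 * [t^(-0.2) - (t + t_op)^(-0.2)]
P/P0 = 0.066 * [79853^(-0.2) - (79853 + 36782857)^(-0.2)]
P/P0 = 0.066 * [0.1046024 - 0.03066779] = 0.004879684
P = 1657 * 0.004879684 = 8.0856 MW

8.0856


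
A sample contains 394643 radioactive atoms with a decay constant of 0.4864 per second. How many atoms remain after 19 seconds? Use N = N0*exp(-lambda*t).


N = N0 * exp(-lambda * t)
N = 394643 * exp(-0.4864 * 19)
N = 38.250

38.250


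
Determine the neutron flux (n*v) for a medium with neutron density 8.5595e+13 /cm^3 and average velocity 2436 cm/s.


phi = n * v
phi = 8.5595e+13 * 2436
phi = 2.0851e+17 /cm^2/s

2.0851e+17


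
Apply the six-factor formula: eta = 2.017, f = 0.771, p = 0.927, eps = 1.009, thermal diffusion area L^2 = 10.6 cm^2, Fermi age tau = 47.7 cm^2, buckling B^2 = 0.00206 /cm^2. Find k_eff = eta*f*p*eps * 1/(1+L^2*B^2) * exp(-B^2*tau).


k_inf = eta*f*p*eps = 2.017*0.771*0.927*1.009 = 1.454558
P_TNL = 1/(1 + L^2*B^2) = 1/(1 + 10.6*0.00206) = 0.9786306
P_FNL = exp(-B^2*tau) = exp(-0.00206*47.7) = 0.9064114
k_eff = k_inf * P_TNL * P_FNL = 1.454558 * 0.9786306 * 0.9064114
k_eff = 1.2903

1.2903


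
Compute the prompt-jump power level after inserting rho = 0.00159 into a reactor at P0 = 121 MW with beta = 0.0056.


P1/P0 = beta / (beta - rho)
P1/P0 = 0.0056 / (0.0056 - 0.00159) = 1.396509
P1 = 121 * 1.396509 = 168.98 MW

168.98


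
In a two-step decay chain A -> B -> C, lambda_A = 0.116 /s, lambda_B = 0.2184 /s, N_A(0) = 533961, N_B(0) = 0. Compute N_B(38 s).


N_B(t) = lambda_A * N_A0 / (lambda_B - lambda_A) * [exp(-lambda_A*t) - exp(-lambda_B*t)]
exp(-0.116*38) = 0.01217951; exp(-0.2184*38) = 2.487157e-04
N_B = 0.116 * 533961 / (0.2184 - 0.116) * (0.01217951 - 2.487157e-04)
N_B = 7216.7

7216.7


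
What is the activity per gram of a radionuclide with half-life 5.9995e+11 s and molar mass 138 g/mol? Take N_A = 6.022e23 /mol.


lambda = ln(2) / t_half = ln(2) / 5.9995e+11 = 1.155342e-12 /s
SA = lambda * N_A / M
SA = 1.155342e-12 * 6.022e23 / 138
SA = 5.0416e+09 Bq/g

5.0416e+09


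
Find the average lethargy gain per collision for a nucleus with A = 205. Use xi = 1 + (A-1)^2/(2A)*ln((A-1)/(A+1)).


xi = 1 + (A-1)^2/(2A) * ln((A-1)/(A+1))
xi = 1 + (205-1)^2/(2*205) * ln((205-1)/(205 +1))
xi = 0.0097244

0.0097244


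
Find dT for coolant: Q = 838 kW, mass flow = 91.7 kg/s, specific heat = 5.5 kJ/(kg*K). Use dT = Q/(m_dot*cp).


dT = Q / (m_dot * cp)
dT = 838 / (91.7 * 5.5)
dT = 1.6615 C

1.6615


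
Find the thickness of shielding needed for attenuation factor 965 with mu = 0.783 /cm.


x = ln(factor) / mu
x = ln(965) / 0.783
x = 8.7767 cm

8.7767


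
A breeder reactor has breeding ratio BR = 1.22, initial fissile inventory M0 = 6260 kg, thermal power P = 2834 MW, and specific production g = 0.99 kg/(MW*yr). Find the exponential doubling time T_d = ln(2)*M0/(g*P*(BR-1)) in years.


Breeding gain G = BR - 1 = 1.22 - 1 = 0.22
Fissile production rate = g * P * G = 0.99 * 2834 * 0.22 = 617.2452 kg/yr
T_d = ln(2) * M0 / (g * P * G)
T_d = ln(2) * 6260 / 617.2452 = 7.0298 yr

7.0298


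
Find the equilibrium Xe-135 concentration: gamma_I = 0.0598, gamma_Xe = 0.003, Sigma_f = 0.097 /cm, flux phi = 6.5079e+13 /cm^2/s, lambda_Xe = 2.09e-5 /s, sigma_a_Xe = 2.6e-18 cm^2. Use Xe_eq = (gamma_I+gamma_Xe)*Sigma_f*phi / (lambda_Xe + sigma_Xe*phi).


Xe_eq = (gamma_I + gamma_Xe) * Sigma_f * phi / (lambda_Xe + sigma_Xe * phi)
Numerator = (0.0598 + 0.003) * 0.097 * 6.5079e+13 = 3.964352e+11
Denominator = 2.09e-5 + 2.6e-18 * 6.5079e+13 = 1.901054e-04
Xe_eq = 3.964352e+11 / 1.901054e-04 = 2.0853e+15 /cm^3

2.0853e+15
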